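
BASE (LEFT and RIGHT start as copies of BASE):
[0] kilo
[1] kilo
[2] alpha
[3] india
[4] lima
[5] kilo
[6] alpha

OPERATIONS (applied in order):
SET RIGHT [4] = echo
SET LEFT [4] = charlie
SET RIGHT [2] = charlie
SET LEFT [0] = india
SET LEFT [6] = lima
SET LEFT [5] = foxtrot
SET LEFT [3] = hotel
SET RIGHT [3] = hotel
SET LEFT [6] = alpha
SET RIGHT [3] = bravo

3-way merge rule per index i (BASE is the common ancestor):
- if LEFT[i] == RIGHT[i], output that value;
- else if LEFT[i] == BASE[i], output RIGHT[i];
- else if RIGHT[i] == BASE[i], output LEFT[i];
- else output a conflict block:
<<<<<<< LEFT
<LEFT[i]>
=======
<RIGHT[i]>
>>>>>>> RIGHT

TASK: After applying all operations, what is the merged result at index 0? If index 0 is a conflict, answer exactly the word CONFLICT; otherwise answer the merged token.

Final LEFT:  [india, kilo, alpha, hotel, charlie, foxtrot, alpha]
Final RIGHT: [kilo, kilo, charlie, bravo, echo, kilo, alpha]
i=0: L=india, R=kilo=BASE -> take LEFT -> india
i=1: L=kilo R=kilo -> agree -> kilo
i=2: L=alpha=BASE, R=charlie -> take RIGHT -> charlie
i=3: BASE=india L=hotel R=bravo all differ -> CONFLICT
i=4: BASE=lima L=charlie R=echo all differ -> CONFLICT
i=5: L=foxtrot, R=kilo=BASE -> take LEFT -> foxtrot
i=6: L=alpha R=alpha -> agree -> alpha
Index 0 -> india

Answer: india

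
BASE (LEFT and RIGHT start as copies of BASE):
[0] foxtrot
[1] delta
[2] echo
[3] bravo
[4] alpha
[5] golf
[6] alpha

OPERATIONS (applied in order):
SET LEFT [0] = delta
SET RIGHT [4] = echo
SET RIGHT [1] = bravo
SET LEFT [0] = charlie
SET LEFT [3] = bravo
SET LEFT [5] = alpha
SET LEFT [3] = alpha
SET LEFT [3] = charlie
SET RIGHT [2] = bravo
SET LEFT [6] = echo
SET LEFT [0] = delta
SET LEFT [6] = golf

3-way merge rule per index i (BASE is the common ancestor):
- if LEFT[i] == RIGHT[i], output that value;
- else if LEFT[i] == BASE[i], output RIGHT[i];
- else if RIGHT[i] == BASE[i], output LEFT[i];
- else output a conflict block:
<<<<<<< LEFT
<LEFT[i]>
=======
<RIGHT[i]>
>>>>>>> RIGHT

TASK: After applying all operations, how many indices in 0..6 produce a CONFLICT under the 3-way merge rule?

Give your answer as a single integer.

Answer: 0

Derivation:
Final LEFT:  [delta, delta, echo, charlie, alpha, alpha, golf]
Final RIGHT: [foxtrot, bravo, bravo, bravo, echo, golf, alpha]
i=0: L=delta, R=foxtrot=BASE -> take LEFT -> delta
i=1: L=delta=BASE, R=bravo -> take RIGHT -> bravo
i=2: L=echo=BASE, R=bravo -> take RIGHT -> bravo
i=3: L=charlie, R=bravo=BASE -> take LEFT -> charlie
i=4: L=alpha=BASE, R=echo -> take RIGHT -> echo
i=5: L=alpha, R=golf=BASE -> take LEFT -> alpha
i=6: L=golf, R=alpha=BASE -> take LEFT -> golf
Conflict count: 0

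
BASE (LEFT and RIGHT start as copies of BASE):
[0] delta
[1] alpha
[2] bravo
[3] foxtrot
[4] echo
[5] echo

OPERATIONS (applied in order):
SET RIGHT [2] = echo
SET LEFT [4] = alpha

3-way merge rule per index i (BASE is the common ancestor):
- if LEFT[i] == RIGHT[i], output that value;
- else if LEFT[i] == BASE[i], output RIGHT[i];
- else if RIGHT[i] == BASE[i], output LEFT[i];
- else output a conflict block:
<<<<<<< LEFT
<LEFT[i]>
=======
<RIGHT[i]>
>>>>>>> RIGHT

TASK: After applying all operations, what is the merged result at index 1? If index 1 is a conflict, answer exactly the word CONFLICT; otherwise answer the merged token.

Answer: alpha

Derivation:
Final LEFT:  [delta, alpha, bravo, foxtrot, alpha, echo]
Final RIGHT: [delta, alpha, echo, foxtrot, echo, echo]
i=0: L=delta R=delta -> agree -> delta
i=1: L=alpha R=alpha -> agree -> alpha
i=2: L=bravo=BASE, R=echo -> take RIGHT -> echo
i=3: L=foxtrot R=foxtrot -> agree -> foxtrot
i=4: L=alpha, R=echo=BASE -> take LEFT -> alpha
i=5: L=echo R=echo -> agree -> echo
Index 1 -> alpha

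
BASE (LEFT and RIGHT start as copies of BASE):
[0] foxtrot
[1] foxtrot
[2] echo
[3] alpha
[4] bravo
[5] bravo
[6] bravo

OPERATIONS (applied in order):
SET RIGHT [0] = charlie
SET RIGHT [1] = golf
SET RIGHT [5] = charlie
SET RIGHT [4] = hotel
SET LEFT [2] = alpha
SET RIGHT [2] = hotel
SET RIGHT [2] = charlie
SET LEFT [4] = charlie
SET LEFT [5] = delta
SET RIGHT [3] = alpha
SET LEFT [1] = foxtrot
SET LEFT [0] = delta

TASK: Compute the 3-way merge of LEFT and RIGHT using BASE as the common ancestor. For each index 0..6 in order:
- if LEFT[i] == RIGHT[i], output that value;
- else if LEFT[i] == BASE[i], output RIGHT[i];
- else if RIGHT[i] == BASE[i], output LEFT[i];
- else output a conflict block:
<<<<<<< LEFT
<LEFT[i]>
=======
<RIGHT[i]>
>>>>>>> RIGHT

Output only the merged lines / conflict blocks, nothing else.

Final LEFT:  [delta, foxtrot, alpha, alpha, charlie, delta, bravo]
Final RIGHT: [charlie, golf, charlie, alpha, hotel, charlie, bravo]
i=0: BASE=foxtrot L=delta R=charlie all differ -> CONFLICT
i=1: L=foxtrot=BASE, R=golf -> take RIGHT -> golf
i=2: BASE=echo L=alpha R=charlie all differ -> CONFLICT
i=3: L=alpha R=alpha -> agree -> alpha
i=4: BASE=bravo L=charlie R=hotel all differ -> CONFLICT
i=5: BASE=bravo L=delta R=charlie all differ -> CONFLICT
i=6: L=bravo R=bravo -> agree -> bravo

Answer: <<<<<<< LEFT
delta
=======
charlie
>>>>>>> RIGHT
golf
<<<<<<< LEFT
alpha
=======
charlie
>>>>>>> RIGHT
alpha
<<<<<<< LEFT
charlie
=======
hotel
>>>>>>> RIGHT
<<<<<<< LEFT
delta
=======
charlie
>>>>>>> RIGHT
bravo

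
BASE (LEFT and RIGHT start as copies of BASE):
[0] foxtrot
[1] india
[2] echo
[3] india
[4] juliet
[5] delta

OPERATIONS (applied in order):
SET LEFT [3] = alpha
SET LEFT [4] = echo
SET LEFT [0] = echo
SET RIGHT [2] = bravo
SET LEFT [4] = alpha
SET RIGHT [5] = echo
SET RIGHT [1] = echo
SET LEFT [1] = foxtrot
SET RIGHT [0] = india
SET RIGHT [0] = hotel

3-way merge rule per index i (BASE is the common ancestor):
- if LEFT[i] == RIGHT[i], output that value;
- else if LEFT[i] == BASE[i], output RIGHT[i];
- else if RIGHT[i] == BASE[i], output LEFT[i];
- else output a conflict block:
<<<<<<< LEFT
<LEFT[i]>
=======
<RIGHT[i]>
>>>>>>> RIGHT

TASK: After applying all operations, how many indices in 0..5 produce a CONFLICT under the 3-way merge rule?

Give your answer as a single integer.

Answer: 2

Derivation:
Final LEFT:  [echo, foxtrot, echo, alpha, alpha, delta]
Final RIGHT: [hotel, echo, bravo, india, juliet, echo]
i=0: BASE=foxtrot L=echo R=hotel all differ -> CONFLICT
i=1: BASE=india L=foxtrot R=echo all differ -> CONFLICT
i=2: L=echo=BASE, R=bravo -> take RIGHT -> bravo
i=3: L=alpha, R=india=BASE -> take LEFT -> alpha
i=4: L=alpha, R=juliet=BASE -> take LEFT -> alpha
i=5: L=delta=BASE, R=echo -> take RIGHT -> echo
Conflict count: 2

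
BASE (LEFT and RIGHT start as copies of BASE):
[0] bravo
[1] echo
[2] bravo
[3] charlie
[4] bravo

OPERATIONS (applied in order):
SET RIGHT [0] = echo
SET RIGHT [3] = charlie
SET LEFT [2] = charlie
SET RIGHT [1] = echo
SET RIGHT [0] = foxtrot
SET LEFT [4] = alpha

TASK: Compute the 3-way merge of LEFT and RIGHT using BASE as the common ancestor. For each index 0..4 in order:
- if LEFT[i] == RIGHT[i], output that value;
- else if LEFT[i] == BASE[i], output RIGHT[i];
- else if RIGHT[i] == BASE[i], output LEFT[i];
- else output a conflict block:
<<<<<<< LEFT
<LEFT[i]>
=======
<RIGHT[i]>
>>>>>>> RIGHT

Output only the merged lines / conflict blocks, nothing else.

Answer: foxtrot
echo
charlie
charlie
alpha

Derivation:
Final LEFT:  [bravo, echo, charlie, charlie, alpha]
Final RIGHT: [foxtrot, echo, bravo, charlie, bravo]
i=0: L=bravo=BASE, R=foxtrot -> take RIGHT -> foxtrot
i=1: L=echo R=echo -> agree -> echo
i=2: L=charlie, R=bravo=BASE -> take LEFT -> charlie
i=3: L=charlie R=charlie -> agree -> charlie
i=4: L=alpha, R=bravo=BASE -> take LEFT -> alpha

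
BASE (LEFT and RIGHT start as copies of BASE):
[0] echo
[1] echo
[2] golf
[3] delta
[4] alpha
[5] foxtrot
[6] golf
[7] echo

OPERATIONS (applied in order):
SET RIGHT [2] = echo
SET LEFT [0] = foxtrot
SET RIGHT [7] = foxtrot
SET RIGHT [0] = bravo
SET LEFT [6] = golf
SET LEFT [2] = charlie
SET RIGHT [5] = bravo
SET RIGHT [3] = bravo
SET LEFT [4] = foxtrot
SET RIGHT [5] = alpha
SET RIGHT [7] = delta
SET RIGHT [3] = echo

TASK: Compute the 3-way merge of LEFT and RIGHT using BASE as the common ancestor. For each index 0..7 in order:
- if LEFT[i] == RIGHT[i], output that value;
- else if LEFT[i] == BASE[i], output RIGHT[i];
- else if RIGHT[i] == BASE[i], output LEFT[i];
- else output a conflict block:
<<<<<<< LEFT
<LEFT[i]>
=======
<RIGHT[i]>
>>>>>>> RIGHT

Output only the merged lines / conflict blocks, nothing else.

Answer: <<<<<<< LEFT
foxtrot
=======
bravo
>>>>>>> RIGHT
echo
<<<<<<< LEFT
charlie
=======
echo
>>>>>>> RIGHT
echo
foxtrot
alpha
golf
delta

Derivation:
Final LEFT:  [foxtrot, echo, charlie, delta, foxtrot, foxtrot, golf, echo]
Final RIGHT: [bravo, echo, echo, echo, alpha, alpha, golf, delta]
i=0: BASE=echo L=foxtrot R=bravo all differ -> CONFLICT
i=1: L=echo R=echo -> agree -> echo
i=2: BASE=golf L=charlie R=echo all differ -> CONFLICT
i=3: L=delta=BASE, R=echo -> take RIGHT -> echo
i=4: L=foxtrot, R=alpha=BASE -> take LEFT -> foxtrot
i=5: L=foxtrot=BASE, R=alpha -> take RIGHT -> alpha
i=6: L=golf R=golf -> agree -> golf
i=7: L=echo=BASE, R=delta -> take RIGHT -> delta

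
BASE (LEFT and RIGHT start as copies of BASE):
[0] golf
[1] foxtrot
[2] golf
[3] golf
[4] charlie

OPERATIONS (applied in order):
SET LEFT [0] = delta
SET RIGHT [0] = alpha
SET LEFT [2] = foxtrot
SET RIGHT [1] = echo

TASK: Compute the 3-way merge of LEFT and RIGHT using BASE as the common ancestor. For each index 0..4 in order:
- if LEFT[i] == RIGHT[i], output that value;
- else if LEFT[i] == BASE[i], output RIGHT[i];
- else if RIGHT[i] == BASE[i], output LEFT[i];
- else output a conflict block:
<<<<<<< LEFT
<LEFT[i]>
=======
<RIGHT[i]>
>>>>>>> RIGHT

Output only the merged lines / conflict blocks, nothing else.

Final LEFT:  [delta, foxtrot, foxtrot, golf, charlie]
Final RIGHT: [alpha, echo, golf, golf, charlie]
i=0: BASE=golf L=delta R=alpha all differ -> CONFLICT
i=1: L=foxtrot=BASE, R=echo -> take RIGHT -> echo
i=2: L=foxtrot, R=golf=BASE -> take LEFT -> foxtrot
i=3: L=golf R=golf -> agree -> golf
i=4: L=charlie R=charlie -> agree -> charlie

Answer: <<<<<<< LEFT
delta
=======
alpha
>>>>>>> RIGHT
echo
foxtrot
golf
charlie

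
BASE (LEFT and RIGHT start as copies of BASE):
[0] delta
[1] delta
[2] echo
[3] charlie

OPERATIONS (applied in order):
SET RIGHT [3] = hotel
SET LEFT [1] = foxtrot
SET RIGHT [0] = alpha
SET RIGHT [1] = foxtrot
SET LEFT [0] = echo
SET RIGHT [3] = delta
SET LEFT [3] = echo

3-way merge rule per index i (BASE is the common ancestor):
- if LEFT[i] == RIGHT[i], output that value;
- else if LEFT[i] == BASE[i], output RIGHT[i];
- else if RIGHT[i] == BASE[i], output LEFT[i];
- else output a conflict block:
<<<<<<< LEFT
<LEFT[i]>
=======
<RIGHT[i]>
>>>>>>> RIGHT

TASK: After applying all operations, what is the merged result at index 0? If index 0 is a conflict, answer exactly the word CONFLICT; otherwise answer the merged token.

Answer: CONFLICT

Derivation:
Final LEFT:  [echo, foxtrot, echo, echo]
Final RIGHT: [alpha, foxtrot, echo, delta]
i=0: BASE=delta L=echo R=alpha all differ -> CONFLICT
i=1: L=foxtrot R=foxtrot -> agree -> foxtrot
i=2: L=echo R=echo -> agree -> echo
i=3: BASE=charlie L=echo R=delta all differ -> CONFLICT
Index 0 -> CONFLICT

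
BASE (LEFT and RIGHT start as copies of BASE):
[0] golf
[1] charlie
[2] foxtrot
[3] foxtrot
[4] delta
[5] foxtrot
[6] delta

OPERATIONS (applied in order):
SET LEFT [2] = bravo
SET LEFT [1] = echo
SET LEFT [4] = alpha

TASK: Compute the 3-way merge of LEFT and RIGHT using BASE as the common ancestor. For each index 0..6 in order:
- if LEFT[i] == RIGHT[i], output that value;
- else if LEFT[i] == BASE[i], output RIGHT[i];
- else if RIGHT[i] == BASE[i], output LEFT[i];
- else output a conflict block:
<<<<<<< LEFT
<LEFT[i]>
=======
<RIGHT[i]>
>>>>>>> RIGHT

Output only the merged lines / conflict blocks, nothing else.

Answer: golf
echo
bravo
foxtrot
alpha
foxtrot
delta

Derivation:
Final LEFT:  [golf, echo, bravo, foxtrot, alpha, foxtrot, delta]
Final RIGHT: [golf, charlie, foxtrot, foxtrot, delta, foxtrot, delta]
i=0: L=golf R=golf -> agree -> golf
i=1: L=echo, R=charlie=BASE -> take LEFT -> echo
i=2: L=bravo, R=foxtrot=BASE -> take LEFT -> bravo
i=3: L=foxtrot R=foxtrot -> agree -> foxtrot
i=4: L=alpha, R=delta=BASE -> take LEFT -> alpha
i=5: L=foxtrot R=foxtrot -> agree -> foxtrot
i=6: L=delta R=delta -> agree -> delta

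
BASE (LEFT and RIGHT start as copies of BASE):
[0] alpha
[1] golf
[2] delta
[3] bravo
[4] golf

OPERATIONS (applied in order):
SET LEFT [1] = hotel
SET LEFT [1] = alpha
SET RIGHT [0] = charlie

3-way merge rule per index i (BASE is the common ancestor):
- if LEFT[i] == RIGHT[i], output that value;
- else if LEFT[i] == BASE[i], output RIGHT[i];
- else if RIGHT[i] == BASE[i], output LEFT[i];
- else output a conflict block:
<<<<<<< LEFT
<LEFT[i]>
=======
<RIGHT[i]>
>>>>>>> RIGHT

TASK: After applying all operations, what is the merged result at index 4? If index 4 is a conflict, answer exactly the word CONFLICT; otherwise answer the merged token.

Final LEFT:  [alpha, alpha, delta, bravo, golf]
Final RIGHT: [charlie, golf, delta, bravo, golf]
i=0: L=alpha=BASE, R=charlie -> take RIGHT -> charlie
i=1: L=alpha, R=golf=BASE -> take LEFT -> alpha
i=2: L=delta R=delta -> agree -> delta
i=3: L=bravo R=bravo -> agree -> bravo
i=4: L=golf R=golf -> agree -> golf
Index 4 -> golf

Answer: golf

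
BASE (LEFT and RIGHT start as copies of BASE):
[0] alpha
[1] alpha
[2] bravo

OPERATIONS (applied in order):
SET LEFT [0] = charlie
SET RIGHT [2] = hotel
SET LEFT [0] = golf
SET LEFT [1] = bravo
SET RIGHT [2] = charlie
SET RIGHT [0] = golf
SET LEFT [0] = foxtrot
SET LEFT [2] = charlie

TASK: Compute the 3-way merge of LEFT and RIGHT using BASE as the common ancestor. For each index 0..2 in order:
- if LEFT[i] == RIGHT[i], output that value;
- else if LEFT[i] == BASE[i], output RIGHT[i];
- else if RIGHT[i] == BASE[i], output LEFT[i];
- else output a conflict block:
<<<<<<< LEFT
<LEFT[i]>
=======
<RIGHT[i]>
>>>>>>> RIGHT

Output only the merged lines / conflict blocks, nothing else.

Final LEFT:  [foxtrot, bravo, charlie]
Final RIGHT: [golf, alpha, charlie]
i=0: BASE=alpha L=foxtrot R=golf all differ -> CONFLICT
i=1: L=bravo, R=alpha=BASE -> take LEFT -> bravo
i=2: L=charlie R=charlie -> agree -> charlie

Answer: <<<<<<< LEFT
foxtrot
=======
golf
>>>>>>> RIGHT
bravo
charlie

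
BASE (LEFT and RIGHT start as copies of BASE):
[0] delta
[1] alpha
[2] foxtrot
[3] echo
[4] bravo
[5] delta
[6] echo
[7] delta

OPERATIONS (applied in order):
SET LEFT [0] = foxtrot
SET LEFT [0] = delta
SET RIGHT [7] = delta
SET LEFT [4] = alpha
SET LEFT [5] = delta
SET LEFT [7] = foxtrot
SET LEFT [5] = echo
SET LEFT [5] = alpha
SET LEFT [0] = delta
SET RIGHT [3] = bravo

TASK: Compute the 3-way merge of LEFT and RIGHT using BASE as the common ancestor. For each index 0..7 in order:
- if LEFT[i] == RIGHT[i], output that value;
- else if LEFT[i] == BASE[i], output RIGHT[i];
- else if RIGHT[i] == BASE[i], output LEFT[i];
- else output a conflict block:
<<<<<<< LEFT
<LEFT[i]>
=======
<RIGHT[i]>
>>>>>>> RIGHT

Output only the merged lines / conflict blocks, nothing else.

Answer: delta
alpha
foxtrot
bravo
alpha
alpha
echo
foxtrot

Derivation:
Final LEFT:  [delta, alpha, foxtrot, echo, alpha, alpha, echo, foxtrot]
Final RIGHT: [delta, alpha, foxtrot, bravo, bravo, delta, echo, delta]
i=0: L=delta R=delta -> agree -> delta
i=1: L=alpha R=alpha -> agree -> alpha
i=2: L=foxtrot R=foxtrot -> agree -> foxtrot
i=3: L=echo=BASE, R=bravo -> take RIGHT -> bravo
i=4: L=alpha, R=bravo=BASE -> take LEFT -> alpha
i=5: L=alpha, R=delta=BASE -> take LEFT -> alpha
i=6: L=echo R=echo -> agree -> echo
i=7: L=foxtrot, R=delta=BASE -> take LEFT -> foxtrot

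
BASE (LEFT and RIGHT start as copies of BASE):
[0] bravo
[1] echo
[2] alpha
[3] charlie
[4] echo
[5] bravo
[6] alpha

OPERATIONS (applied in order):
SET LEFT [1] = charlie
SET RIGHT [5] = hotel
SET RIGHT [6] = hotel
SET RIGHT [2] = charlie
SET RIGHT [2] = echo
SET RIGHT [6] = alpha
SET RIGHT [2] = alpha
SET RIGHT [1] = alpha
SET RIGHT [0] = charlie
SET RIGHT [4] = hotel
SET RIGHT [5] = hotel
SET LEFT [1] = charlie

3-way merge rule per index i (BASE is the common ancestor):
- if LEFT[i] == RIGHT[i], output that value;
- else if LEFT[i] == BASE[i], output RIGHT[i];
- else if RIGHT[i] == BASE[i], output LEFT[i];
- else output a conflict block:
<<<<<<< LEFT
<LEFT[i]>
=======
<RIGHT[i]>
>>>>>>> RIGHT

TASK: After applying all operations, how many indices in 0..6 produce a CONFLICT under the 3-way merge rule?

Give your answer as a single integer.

Answer: 1

Derivation:
Final LEFT:  [bravo, charlie, alpha, charlie, echo, bravo, alpha]
Final RIGHT: [charlie, alpha, alpha, charlie, hotel, hotel, alpha]
i=0: L=bravo=BASE, R=charlie -> take RIGHT -> charlie
i=1: BASE=echo L=charlie R=alpha all differ -> CONFLICT
i=2: L=alpha R=alpha -> agree -> alpha
i=3: L=charlie R=charlie -> agree -> charlie
i=4: L=echo=BASE, R=hotel -> take RIGHT -> hotel
i=5: L=bravo=BASE, R=hotel -> take RIGHT -> hotel
i=6: L=alpha R=alpha -> agree -> alpha
Conflict count: 1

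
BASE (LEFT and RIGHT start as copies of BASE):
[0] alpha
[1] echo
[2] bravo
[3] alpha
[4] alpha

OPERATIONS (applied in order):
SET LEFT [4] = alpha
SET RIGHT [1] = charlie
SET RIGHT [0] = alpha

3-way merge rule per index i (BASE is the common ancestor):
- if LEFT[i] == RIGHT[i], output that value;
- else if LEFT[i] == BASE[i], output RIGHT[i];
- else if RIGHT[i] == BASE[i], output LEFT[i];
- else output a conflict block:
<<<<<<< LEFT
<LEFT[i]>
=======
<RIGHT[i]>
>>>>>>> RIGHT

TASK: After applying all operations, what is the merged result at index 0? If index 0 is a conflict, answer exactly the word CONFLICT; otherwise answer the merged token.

Final LEFT:  [alpha, echo, bravo, alpha, alpha]
Final RIGHT: [alpha, charlie, bravo, alpha, alpha]
i=0: L=alpha R=alpha -> agree -> alpha
i=1: L=echo=BASE, R=charlie -> take RIGHT -> charlie
i=2: L=bravo R=bravo -> agree -> bravo
i=3: L=alpha R=alpha -> agree -> alpha
i=4: L=alpha R=alpha -> agree -> alpha
Index 0 -> alpha

Answer: alpha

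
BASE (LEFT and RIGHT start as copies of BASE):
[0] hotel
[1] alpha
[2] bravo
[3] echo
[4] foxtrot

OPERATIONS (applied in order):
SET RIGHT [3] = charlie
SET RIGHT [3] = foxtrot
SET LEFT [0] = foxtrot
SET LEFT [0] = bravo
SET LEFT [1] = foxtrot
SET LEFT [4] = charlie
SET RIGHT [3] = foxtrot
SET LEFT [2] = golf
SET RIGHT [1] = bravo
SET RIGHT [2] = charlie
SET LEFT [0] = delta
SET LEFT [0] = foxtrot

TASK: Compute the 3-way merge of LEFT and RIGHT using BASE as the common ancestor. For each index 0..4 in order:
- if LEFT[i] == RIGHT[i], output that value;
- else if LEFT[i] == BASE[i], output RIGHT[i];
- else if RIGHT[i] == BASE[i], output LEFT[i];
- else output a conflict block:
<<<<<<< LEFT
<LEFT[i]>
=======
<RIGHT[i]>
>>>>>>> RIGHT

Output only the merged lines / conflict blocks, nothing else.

Final LEFT:  [foxtrot, foxtrot, golf, echo, charlie]
Final RIGHT: [hotel, bravo, charlie, foxtrot, foxtrot]
i=0: L=foxtrot, R=hotel=BASE -> take LEFT -> foxtrot
i=1: BASE=alpha L=foxtrot R=bravo all differ -> CONFLICT
i=2: BASE=bravo L=golf R=charlie all differ -> CONFLICT
i=3: L=echo=BASE, R=foxtrot -> take RIGHT -> foxtrot
i=4: L=charlie, R=foxtrot=BASE -> take LEFT -> charlie

Answer: foxtrot
<<<<<<< LEFT
foxtrot
=======
bravo
>>>>>>> RIGHT
<<<<<<< LEFT
golf
=======
charlie
>>>>>>> RIGHT
foxtrot
charlie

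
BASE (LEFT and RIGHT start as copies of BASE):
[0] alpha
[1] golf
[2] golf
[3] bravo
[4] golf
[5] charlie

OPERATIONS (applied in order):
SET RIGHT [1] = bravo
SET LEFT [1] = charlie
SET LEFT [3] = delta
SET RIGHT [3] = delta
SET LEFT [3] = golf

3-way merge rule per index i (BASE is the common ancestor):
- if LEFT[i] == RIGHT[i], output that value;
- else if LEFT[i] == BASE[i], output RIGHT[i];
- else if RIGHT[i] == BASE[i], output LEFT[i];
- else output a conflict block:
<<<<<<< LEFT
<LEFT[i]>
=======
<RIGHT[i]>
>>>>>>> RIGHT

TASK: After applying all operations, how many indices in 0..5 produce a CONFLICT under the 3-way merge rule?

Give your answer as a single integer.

Answer: 2

Derivation:
Final LEFT:  [alpha, charlie, golf, golf, golf, charlie]
Final RIGHT: [alpha, bravo, golf, delta, golf, charlie]
i=0: L=alpha R=alpha -> agree -> alpha
i=1: BASE=golf L=charlie R=bravo all differ -> CONFLICT
i=2: L=golf R=golf -> agree -> golf
i=3: BASE=bravo L=golf R=delta all differ -> CONFLICT
i=4: L=golf R=golf -> agree -> golf
i=5: L=charlie R=charlie -> agree -> charlie
Conflict count: 2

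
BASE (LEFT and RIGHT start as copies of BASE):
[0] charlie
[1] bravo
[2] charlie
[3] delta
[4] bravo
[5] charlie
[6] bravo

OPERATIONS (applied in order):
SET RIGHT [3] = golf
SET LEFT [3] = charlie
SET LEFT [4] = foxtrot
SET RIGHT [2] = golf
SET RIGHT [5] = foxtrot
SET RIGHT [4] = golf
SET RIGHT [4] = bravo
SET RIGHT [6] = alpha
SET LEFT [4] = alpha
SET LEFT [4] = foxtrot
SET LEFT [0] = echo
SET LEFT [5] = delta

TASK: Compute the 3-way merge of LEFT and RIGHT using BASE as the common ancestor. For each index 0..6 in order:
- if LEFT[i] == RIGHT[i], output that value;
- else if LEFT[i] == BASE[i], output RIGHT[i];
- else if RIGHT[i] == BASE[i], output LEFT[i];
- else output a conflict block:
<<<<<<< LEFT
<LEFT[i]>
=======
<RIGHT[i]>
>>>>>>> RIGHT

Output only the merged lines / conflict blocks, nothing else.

Final LEFT:  [echo, bravo, charlie, charlie, foxtrot, delta, bravo]
Final RIGHT: [charlie, bravo, golf, golf, bravo, foxtrot, alpha]
i=0: L=echo, R=charlie=BASE -> take LEFT -> echo
i=1: L=bravo R=bravo -> agree -> bravo
i=2: L=charlie=BASE, R=golf -> take RIGHT -> golf
i=3: BASE=delta L=charlie R=golf all differ -> CONFLICT
i=4: L=foxtrot, R=bravo=BASE -> take LEFT -> foxtrot
i=5: BASE=charlie L=delta R=foxtrot all differ -> CONFLICT
i=6: L=bravo=BASE, R=alpha -> take RIGHT -> alpha

Answer: echo
bravo
golf
<<<<<<< LEFT
charlie
=======
golf
>>>>>>> RIGHT
foxtrot
<<<<<<< LEFT
delta
=======
foxtrot
>>>>>>> RIGHT
alpha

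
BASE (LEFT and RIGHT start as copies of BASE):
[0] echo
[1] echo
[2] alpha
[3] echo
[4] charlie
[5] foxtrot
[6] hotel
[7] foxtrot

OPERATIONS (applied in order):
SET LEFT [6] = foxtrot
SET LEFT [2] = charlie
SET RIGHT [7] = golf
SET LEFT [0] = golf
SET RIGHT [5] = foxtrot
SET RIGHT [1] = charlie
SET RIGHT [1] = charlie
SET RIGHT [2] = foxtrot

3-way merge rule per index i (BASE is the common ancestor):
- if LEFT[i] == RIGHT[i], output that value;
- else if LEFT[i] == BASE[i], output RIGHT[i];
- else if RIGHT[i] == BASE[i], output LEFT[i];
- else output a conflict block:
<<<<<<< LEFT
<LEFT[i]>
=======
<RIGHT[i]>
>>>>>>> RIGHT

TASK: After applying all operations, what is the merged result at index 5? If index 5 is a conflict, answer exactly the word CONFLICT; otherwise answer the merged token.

Answer: foxtrot

Derivation:
Final LEFT:  [golf, echo, charlie, echo, charlie, foxtrot, foxtrot, foxtrot]
Final RIGHT: [echo, charlie, foxtrot, echo, charlie, foxtrot, hotel, golf]
i=0: L=golf, R=echo=BASE -> take LEFT -> golf
i=1: L=echo=BASE, R=charlie -> take RIGHT -> charlie
i=2: BASE=alpha L=charlie R=foxtrot all differ -> CONFLICT
i=3: L=echo R=echo -> agree -> echo
i=4: L=charlie R=charlie -> agree -> charlie
i=5: L=foxtrot R=foxtrot -> agree -> foxtrot
i=6: L=foxtrot, R=hotel=BASE -> take LEFT -> foxtrot
i=7: L=foxtrot=BASE, R=golf -> take RIGHT -> golf
Index 5 -> foxtrot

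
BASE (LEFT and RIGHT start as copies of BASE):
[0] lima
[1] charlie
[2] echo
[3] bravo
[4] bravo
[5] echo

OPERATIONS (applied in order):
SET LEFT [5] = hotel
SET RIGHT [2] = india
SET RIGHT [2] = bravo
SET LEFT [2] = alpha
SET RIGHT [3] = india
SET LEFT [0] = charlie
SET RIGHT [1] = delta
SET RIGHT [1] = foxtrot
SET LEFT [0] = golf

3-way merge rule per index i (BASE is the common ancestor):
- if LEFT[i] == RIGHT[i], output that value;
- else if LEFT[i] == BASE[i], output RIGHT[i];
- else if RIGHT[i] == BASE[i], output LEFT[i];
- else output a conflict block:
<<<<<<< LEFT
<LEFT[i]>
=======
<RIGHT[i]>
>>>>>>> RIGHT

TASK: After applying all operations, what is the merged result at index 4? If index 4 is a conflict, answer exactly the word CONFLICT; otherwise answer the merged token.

Final LEFT:  [golf, charlie, alpha, bravo, bravo, hotel]
Final RIGHT: [lima, foxtrot, bravo, india, bravo, echo]
i=0: L=golf, R=lima=BASE -> take LEFT -> golf
i=1: L=charlie=BASE, R=foxtrot -> take RIGHT -> foxtrot
i=2: BASE=echo L=alpha R=bravo all differ -> CONFLICT
i=3: L=bravo=BASE, R=india -> take RIGHT -> india
i=4: L=bravo R=bravo -> agree -> bravo
i=5: L=hotel, R=echo=BASE -> take LEFT -> hotel
Index 4 -> bravo

Answer: bravo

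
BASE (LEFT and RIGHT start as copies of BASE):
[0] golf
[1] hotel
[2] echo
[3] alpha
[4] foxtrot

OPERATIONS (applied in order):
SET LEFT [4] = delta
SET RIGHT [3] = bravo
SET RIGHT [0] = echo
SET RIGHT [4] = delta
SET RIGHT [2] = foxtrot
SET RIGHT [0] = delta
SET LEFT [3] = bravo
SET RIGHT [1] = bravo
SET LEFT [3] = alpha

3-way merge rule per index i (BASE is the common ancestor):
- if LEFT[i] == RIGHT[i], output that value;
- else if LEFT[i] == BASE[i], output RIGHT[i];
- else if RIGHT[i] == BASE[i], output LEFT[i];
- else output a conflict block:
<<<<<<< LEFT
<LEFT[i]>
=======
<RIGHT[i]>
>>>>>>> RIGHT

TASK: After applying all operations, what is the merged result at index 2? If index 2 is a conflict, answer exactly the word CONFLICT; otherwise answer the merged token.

Answer: foxtrot

Derivation:
Final LEFT:  [golf, hotel, echo, alpha, delta]
Final RIGHT: [delta, bravo, foxtrot, bravo, delta]
i=0: L=golf=BASE, R=delta -> take RIGHT -> delta
i=1: L=hotel=BASE, R=bravo -> take RIGHT -> bravo
i=2: L=echo=BASE, R=foxtrot -> take RIGHT -> foxtrot
i=3: L=alpha=BASE, R=bravo -> take RIGHT -> bravo
i=4: L=delta R=delta -> agree -> delta
Index 2 -> foxtrot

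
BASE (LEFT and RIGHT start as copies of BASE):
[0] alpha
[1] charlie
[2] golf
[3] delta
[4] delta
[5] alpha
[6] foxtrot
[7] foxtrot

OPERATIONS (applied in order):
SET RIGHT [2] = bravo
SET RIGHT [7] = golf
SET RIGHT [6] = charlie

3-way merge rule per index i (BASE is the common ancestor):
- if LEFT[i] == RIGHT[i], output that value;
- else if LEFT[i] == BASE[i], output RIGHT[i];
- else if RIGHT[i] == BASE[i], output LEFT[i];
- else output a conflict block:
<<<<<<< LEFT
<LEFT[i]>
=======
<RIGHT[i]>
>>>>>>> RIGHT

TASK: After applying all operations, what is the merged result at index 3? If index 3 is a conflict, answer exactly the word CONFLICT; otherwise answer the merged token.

Answer: delta

Derivation:
Final LEFT:  [alpha, charlie, golf, delta, delta, alpha, foxtrot, foxtrot]
Final RIGHT: [alpha, charlie, bravo, delta, delta, alpha, charlie, golf]
i=0: L=alpha R=alpha -> agree -> alpha
i=1: L=charlie R=charlie -> agree -> charlie
i=2: L=golf=BASE, R=bravo -> take RIGHT -> bravo
i=3: L=delta R=delta -> agree -> delta
i=4: L=delta R=delta -> agree -> delta
i=5: L=alpha R=alpha -> agree -> alpha
i=6: L=foxtrot=BASE, R=charlie -> take RIGHT -> charlie
i=7: L=foxtrot=BASE, R=golf -> take RIGHT -> golf
Index 3 -> delta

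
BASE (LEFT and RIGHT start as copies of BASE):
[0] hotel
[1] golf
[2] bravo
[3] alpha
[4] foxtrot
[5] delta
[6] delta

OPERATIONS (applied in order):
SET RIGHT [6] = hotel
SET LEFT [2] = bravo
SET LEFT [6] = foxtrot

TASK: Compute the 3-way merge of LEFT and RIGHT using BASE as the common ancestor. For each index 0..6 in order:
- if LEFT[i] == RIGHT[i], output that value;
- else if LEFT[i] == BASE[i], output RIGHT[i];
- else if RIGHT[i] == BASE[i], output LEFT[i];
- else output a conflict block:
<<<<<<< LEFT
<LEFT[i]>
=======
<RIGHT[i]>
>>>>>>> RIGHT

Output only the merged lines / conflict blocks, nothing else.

Final LEFT:  [hotel, golf, bravo, alpha, foxtrot, delta, foxtrot]
Final RIGHT: [hotel, golf, bravo, alpha, foxtrot, delta, hotel]
i=0: L=hotel R=hotel -> agree -> hotel
i=1: L=golf R=golf -> agree -> golf
i=2: L=bravo R=bravo -> agree -> bravo
i=3: L=alpha R=alpha -> agree -> alpha
i=4: L=foxtrot R=foxtrot -> agree -> foxtrot
i=5: L=delta R=delta -> agree -> delta
i=6: BASE=delta L=foxtrot R=hotel all differ -> CONFLICT

Answer: hotel
golf
bravo
alpha
foxtrot
delta
<<<<<<< LEFT
foxtrot
=======
hotel
>>>>>>> RIGHT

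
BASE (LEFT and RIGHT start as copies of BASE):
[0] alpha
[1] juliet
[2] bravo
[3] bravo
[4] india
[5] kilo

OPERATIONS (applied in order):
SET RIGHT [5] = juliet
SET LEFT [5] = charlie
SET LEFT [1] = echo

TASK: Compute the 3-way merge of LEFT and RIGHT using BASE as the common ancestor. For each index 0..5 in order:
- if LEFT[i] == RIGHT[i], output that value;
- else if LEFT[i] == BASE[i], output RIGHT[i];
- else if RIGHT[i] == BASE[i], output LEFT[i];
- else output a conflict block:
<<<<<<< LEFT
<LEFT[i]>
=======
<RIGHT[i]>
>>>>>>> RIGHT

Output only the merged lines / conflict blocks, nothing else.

Answer: alpha
echo
bravo
bravo
india
<<<<<<< LEFT
charlie
=======
juliet
>>>>>>> RIGHT

Derivation:
Final LEFT:  [alpha, echo, bravo, bravo, india, charlie]
Final RIGHT: [alpha, juliet, bravo, bravo, india, juliet]
i=0: L=alpha R=alpha -> agree -> alpha
i=1: L=echo, R=juliet=BASE -> take LEFT -> echo
i=2: L=bravo R=bravo -> agree -> bravo
i=3: L=bravo R=bravo -> agree -> bravo
i=4: L=india R=india -> agree -> india
i=5: BASE=kilo L=charlie R=juliet all differ -> CONFLICT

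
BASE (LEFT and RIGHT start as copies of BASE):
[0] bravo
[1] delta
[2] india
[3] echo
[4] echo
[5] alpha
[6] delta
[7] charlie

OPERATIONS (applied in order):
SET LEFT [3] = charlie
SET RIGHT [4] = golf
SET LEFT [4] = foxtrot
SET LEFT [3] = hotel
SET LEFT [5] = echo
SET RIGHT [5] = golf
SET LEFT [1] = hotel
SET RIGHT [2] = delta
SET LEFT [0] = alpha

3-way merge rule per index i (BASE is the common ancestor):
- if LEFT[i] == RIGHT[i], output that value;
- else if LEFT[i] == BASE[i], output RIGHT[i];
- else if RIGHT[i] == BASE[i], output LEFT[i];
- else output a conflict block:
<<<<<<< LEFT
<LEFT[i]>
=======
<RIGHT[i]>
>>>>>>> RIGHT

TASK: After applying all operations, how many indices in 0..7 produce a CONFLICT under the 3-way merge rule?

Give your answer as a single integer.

Final LEFT:  [alpha, hotel, india, hotel, foxtrot, echo, delta, charlie]
Final RIGHT: [bravo, delta, delta, echo, golf, golf, delta, charlie]
i=0: L=alpha, R=bravo=BASE -> take LEFT -> alpha
i=1: L=hotel, R=delta=BASE -> take LEFT -> hotel
i=2: L=india=BASE, R=delta -> take RIGHT -> delta
i=3: L=hotel, R=echo=BASE -> take LEFT -> hotel
i=4: BASE=echo L=foxtrot R=golf all differ -> CONFLICT
i=5: BASE=alpha L=echo R=golf all differ -> CONFLICT
i=6: L=delta R=delta -> agree -> delta
i=7: L=charlie R=charlie -> agree -> charlie
Conflict count: 2

Answer: 2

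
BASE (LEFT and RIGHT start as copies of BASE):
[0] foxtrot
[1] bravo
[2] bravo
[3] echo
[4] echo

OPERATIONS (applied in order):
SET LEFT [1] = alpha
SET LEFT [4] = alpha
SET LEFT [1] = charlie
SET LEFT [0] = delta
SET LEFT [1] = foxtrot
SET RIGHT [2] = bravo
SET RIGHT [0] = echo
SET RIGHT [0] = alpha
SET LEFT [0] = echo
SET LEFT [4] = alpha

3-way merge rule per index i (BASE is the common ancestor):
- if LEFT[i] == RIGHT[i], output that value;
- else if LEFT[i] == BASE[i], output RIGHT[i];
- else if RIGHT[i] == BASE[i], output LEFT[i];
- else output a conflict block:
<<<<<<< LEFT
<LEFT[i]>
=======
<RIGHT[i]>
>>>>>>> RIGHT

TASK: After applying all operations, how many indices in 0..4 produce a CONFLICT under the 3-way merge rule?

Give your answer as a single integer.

Final LEFT:  [echo, foxtrot, bravo, echo, alpha]
Final RIGHT: [alpha, bravo, bravo, echo, echo]
i=0: BASE=foxtrot L=echo R=alpha all differ -> CONFLICT
i=1: L=foxtrot, R=bravo=BASE -> take LEFT -> foxtrot
i=2: L=bravo R=bravo -> agree -> bravo
i=3: L=echo R=echo -> agree -> echo
i=4: L=alpha, R=echo=BASE -> take LEFT -> alpha
Conflict count: 1

Answer: 1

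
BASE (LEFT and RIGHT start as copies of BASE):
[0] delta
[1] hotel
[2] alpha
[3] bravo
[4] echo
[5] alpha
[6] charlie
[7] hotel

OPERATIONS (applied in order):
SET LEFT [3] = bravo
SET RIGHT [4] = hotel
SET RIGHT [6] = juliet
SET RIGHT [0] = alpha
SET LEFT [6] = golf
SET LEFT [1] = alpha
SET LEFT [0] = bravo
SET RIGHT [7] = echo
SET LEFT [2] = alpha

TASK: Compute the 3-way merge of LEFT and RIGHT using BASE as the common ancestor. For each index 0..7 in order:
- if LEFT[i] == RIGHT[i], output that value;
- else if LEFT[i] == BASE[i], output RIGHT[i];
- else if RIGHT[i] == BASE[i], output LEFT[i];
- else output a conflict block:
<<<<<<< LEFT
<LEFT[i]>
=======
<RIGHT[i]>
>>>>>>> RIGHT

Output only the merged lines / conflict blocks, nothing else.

Answer: <<<<<<< LEFT
bravo
=======
alpha
>>>>>>> RIGHT
alpha
alpha
bravo
hotel
alpha
<<<<<<< LEFT
golf
=======
juliet
>>>>>>> RIGHT
echo

Derivation:
Final LEFT:  [bravo, alpha, alpha, bravo, echo, alpha, golf, hotel]
Final RIGHT: [alpha, hotel, alpha, bravo, hotel, alpha, juliet, echo]
i=0: BASE=delta L=bravo R=alpha all differ -> CONFLICT
i=1: L=alpha, R=hotel=BASE -> take LEFT -> alpha
i=2: L=alpha R=alpha -> agree -> alpha
i=3: L=bravo R=bravo -> agree -> bravo
i=4: L=echo=BASE, R=hotel -> take RIGHT -> hotel
i=5: L=alpha R=alpha -> agree -> alpha
i=6: BASE=charlie L=golf R=juliet all differ -> CONFLICT
i=7: L=hotel=BASE, R=echo -> take RIGHT -> echo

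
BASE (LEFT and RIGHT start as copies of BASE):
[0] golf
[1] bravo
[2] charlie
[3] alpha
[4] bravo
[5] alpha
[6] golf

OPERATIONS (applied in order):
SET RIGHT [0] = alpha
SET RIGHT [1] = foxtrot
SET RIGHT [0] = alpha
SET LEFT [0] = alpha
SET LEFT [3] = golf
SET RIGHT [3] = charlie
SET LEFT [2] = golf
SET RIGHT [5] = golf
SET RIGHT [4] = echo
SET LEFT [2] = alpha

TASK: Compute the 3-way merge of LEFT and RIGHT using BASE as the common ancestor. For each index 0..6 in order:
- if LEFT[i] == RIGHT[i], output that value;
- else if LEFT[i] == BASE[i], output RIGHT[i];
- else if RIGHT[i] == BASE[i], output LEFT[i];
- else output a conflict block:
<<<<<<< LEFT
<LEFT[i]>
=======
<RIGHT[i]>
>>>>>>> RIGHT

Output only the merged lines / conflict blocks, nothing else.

Final LEFT:  [alpha, bravo, alpha, golf, bravo, alpha, golf]
Final RIGHT: [alpha, foxtrot, charlie, charlie, echo, golf, golf]
i=0: L=alpha R=alpha -> agree -> alpha
i=1: L=bravo=BASE, R=foxtrot -> take RIGHT -> foxtrot
i=2: L=alpha, R=charlie=BASE -> take LEFT -> alpha
i=3: BASE=alpha L=golf R=charlie all differ -> CONFLICT
i=4: L=bravo=BASE, R=echo -> take RIGHT -> echo
i=5: L=alpha=BASE, R=golf -> take RIGHT -> golf
i=6: L=golf R=golf -> agree -> golf

Answer: alpha
foxtrot
alpha
<<<<<<< LEFT
golf
=======
charlie
>>>>>>> RIGHT
echo
golf
golf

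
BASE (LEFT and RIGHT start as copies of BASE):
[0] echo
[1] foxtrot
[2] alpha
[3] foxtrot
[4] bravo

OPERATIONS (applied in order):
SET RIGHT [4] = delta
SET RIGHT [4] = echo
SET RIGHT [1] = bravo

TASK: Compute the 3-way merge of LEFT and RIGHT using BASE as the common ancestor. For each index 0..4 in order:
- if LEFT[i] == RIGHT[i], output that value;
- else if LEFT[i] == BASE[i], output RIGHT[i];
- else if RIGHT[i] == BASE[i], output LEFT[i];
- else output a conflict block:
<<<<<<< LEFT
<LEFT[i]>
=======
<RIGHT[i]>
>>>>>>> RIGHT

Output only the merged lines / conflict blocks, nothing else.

Final LEFT:  [echo, foxtrot, alpha, foxtrot, bravo]
Final RIGHT: [echo, bravo, alpha, foxtrot, echo]
i=0: L=echo R=echo -> agree -> echo
i=1: L=foxtrot=BASE, R=bravo -> take RIGHT -> bravo
i=2: L=alpha R=alpha -> agree -> alpha
i=3: L=foxtrot R=foxtrot -> agree -> foxtrot
i=4: L=bravo=BASE, R=echo -> take RIGHT -> echo

Answer: echo
bravo
alpha
foxtrot
echo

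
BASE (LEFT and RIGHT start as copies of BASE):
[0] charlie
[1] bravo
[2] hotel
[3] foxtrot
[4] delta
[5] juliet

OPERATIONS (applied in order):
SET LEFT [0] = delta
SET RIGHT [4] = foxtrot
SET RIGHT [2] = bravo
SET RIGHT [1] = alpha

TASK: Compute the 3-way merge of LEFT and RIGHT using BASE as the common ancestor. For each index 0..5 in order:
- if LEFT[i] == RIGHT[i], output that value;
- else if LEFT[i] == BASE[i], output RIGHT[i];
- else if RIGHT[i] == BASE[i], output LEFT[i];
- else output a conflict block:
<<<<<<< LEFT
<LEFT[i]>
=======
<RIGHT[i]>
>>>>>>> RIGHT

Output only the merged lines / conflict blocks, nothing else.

Answer: delta
alpha
bravo
foxtrot
foxtrot
juliet

Derivation:
Final LEFT:  [delta, bravo, hotel, foxtrot, delta, juliet]
Final RIGHT: [charlie, alpha, bravo, foxtrot, foxtrot, juliet]
i=0: L=delta, R=charlie=BASE -> take LEFT -> delta
i=1: L=bravo=BASE, R=alpha -> take RIGHT -> alpha
i=2: L=hotel=BASE, R=bravo -> take RIGHT -> bravo
i=3: L=foxtrot R=foxtrot -> agree -> foxtrot
i=4: L=delta=BASE, R=foxtrot -> take RIGHT -> foxtrot
i=5: L=juliet R=juliet -> agree -> juliet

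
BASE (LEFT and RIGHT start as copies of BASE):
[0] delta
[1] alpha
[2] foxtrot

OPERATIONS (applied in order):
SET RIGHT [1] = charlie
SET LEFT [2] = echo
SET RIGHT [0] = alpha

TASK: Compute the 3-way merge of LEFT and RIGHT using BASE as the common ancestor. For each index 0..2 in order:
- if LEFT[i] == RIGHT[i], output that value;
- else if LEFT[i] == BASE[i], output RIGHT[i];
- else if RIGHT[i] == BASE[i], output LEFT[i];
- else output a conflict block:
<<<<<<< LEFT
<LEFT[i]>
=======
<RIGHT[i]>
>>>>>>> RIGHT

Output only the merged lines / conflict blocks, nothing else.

Answer: alpha
charlie
echo

Derivation:
Final LEFT:  [delta, alpha, echo]
Final RIGHT: [alpha, charlie, foxtrot]
i=0: L=delta=BASE, R=alpha -> take RIGHT -> alpha
i=1: L=alpha=BASE, R=charlie -> take RIGHT -> charlie
i=2: L=echo, R=foxtrot=BASE -> take LEFT -> echo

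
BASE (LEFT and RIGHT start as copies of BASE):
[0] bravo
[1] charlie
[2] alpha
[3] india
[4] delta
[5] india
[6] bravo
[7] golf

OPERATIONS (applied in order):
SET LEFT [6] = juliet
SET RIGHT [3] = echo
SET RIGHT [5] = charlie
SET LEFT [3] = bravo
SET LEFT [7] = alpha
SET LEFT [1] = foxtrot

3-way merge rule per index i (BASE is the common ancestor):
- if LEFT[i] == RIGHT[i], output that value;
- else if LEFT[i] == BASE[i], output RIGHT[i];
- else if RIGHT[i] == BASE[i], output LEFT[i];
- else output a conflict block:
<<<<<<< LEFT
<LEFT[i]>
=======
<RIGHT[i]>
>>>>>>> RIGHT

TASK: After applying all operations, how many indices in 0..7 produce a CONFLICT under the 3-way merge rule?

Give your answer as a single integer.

Final LEFT:  [bravo, foxtrot, alpha, bravo, delta, india, juliet, alpha]
Final RIGHT: [bravo, charlie, alpha, echo, delta, charlie, bravo, golf]
i=0: L=bravo R=bravo -> agree -> bravo
i=1: L=foxtrot, R=charlie=BASE -> take LEFT -> foxtrot
i=2: L=alpha R=alpha -> agree -> alpha
i=3: BASE=india L=bravo R=echo all differ -> CONFLICT
i=4: L=delta R=delta -> agree -> delta
i=5: L=india=BASE, R=charlie -> take RIGHT -> charlie
i=6: L=juliet, R=bravo=BASE -> take LEFT -> juliet
i=7: L=alpha, R=golf=BASE -> take LEFT -> alpha
Conflict count: 1

Answer: 1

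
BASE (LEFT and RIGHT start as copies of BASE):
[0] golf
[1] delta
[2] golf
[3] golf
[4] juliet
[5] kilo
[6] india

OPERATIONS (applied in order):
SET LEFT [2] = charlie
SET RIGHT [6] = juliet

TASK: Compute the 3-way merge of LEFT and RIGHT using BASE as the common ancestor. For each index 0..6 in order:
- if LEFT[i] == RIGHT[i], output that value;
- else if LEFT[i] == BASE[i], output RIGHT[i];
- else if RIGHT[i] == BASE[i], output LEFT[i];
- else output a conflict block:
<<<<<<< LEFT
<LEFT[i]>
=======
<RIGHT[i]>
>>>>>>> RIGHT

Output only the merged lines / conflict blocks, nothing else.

Answer: golf
delta
charlie
golf
juliet
kilo
juliet

Derivation:
Final LEFT:  [golf, delta, charlie, golf, juliet, kilo, india]
Final RIGHT: [golf, delta, golf, golf, juliet, kilo, juliet]
i=0: L=golf R=golf -> agree -> golf
i=1: L=delta R=delta -> agree -> delta
i=2: L=charlie, R=golf=BASE -> take LEFT -> charlie
i=3: L=golf R=golf -> agree -> golf
i=4: L=juliet R=juliet -> agree -> juliet
i=5: L=kilo R=kilo -> agree -> kilo
i=6: L=india=BASE, R=juliet -> take RIGHT -> juliet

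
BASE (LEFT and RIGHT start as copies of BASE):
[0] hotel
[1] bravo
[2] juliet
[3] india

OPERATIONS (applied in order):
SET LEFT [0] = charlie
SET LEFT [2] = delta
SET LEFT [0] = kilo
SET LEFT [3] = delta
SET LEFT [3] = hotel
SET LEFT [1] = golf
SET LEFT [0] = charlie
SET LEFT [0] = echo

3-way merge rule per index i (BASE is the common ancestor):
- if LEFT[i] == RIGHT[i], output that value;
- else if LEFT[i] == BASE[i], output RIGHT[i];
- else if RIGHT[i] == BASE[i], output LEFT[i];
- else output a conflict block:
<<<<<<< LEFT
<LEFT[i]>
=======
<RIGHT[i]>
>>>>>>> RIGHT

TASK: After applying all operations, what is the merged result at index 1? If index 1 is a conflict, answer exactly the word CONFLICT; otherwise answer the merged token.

Final LEFT:  [echo, golf, delta, hotel]
Final RIGHT: [hotel, bravo, juliet, india]
i=0: L=echo, R=hotel=BASE -> take LEFT -> echo
i=1: L=golf, R=bravo=BASE -> take LEFT -> golf
i=2: L=delta, R=juliet=BASE -> take LEFT -> delta
i=3: L=hotel, R=india=BASE -> take LEFT -> hotel
Index 1 -> golf

Answer: golf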